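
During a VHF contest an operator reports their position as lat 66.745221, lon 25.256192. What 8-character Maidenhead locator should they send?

KP26pr08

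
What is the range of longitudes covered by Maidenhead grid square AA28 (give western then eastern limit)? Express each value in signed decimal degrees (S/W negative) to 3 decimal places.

-176.000, -174.000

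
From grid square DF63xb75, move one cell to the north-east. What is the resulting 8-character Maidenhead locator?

Longitude extended square 7; +1 → 8.
Latitude extended square 5; +1 → 6.

DF63xb86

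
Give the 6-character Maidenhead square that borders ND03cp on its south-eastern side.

ND03do

Longitude subsquare c = 2; +1 → 3 = d.
Latitude subsquare p = 15; −1 → 14 = o.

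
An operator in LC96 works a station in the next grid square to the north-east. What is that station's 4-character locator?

MC07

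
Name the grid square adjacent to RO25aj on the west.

Longitude subsquare a = 0; −1 → -1, wraps to 23 = x, carry into square.
Longitude square 2; −1 → 1.
The latitude characters are unchanged.

RO15xj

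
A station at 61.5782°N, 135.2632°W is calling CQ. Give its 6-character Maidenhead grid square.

Shift to the Maidenhead origin (180°W, 90°S): lon 44.7368, lat 151.5782.
Field: lon ⌊44.7368/20⌋ = 2 → C; lat ⌊151.5782/10⌋ = 15 → P.
Square: lon ⌊4.7368/2⌋ = 2; lat ⌊1.5782/1⌋ = 1.
Subsquare: lon ⌊0.7368/0.0833333⌋ = 8 → i; lat ⌊0.5782/0.0416667⌋ = 13 → n.

CP21in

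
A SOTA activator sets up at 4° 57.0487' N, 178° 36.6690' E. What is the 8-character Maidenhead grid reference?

RJ94hw38

Add 180° to longitude and 90° to latitude: 358.61115, 94.95081.
Field: 358.61115/20 → 17 → R, 94.95081/10 → 9 → J; chars RJ.
Square: 18.61115/2 → 9, 4.95081/1 → 4; chars 94.
Subsquare: 0.61115/0.0833333 → 7 → h, 0.95081/0.0416667 → 22 → w; chars hw.
Extended square: 0.02782/0.00833333 → 3, 0.03414/0.00416667 → 8; chars 38.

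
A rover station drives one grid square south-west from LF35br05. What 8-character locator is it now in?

Longitude extended square 0; −1 → -1, wraps to 9, carry into subsquare.
Longitude subsquare b = 1; −1 → 0 = a.
Latitude extended square 5; −1 → 4.

LF35ar94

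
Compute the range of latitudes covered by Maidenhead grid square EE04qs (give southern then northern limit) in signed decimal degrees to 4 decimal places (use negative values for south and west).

Field E=4, E=4: +4·20° lon, +4·10° lat → SW at lon -100°, lat -50°.
Square 0, 4: +0·2° lon, +4·1° lat → SW at lon -100°, lat -46°.
Subsquare q=16, s=18: +16·0.0833333° lon, +18·0.0416667° lat → SW at lon -98.6667°, lat -45.25°.
Cell spans 0.0833333° lon × 0.0416667° lat.
south -45.2500, north -45.2083.

-45.2500, -45.2083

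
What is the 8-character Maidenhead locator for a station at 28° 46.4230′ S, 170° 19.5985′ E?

Add 180° to longitude and 90° to latitude: 350.32664, 61.22628.
Field: lon ⌊350.32664/20⌋ = 17 → R; lat ⌊61.22628/10⌋ = 6 → G.
Square: lon ⌊10.32664/2⌋ = 5; lat ⌊1.22628/1⌋ = 1.
Subsquare: lon ⌊0.32664/0.0833333⌋ = 3 → d; lat ⌊0.22628/0.0416667⌋ = 5 → f.
Extended square: lon ⌊0.07664/0.00833333⌋ = 9; lat ⌊0.01795/0.00416667⌋ = 4.

RG51df94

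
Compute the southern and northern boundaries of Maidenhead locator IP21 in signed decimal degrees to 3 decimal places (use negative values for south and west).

61.000, 62.000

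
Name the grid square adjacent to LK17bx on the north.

LK18ba

Latitude subsquare x = 23; +1 → 24, wraps to 0 = a, carry into square.
Latitude square 7; +1 → 8.
The longitude characters are unchanged.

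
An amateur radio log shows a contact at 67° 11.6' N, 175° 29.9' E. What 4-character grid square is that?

RP77

Offset from 180°W / 90°S: lon 355.50°, lat 157.19°.
Field: lon ⌊355.50/20⌋ = 17 → R; lat ⌊157.19/10⌋ = 15 → P.
Square: lon ⌊15.50/2⌋ = 7; lat ⌊7.19/1⌋ = 7.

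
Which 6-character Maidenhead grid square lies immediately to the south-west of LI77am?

LI67xl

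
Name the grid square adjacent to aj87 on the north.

AJ88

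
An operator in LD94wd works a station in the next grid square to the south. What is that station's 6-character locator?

LD94wc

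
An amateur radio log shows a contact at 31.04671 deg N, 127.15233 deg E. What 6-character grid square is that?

PM31nb

Shift to the Maidenhead origin (180°W, 90°S): lon 307.1523, lat 121.0467.
Field: 307.1523/20 → 15 → P, 121.0467/10 → 12 → M; chars PM.
Square: 7.1523/2 → 3, 1.0467/1 → 1; chars 31.
Subsquare: 1.1523/0.0833333 → 13 → n, 0.0467/0.0416667 → 1 → b; chars nb.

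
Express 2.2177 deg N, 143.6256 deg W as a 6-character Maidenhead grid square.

BJ82ef

Add 180° to longitude and 90° to latitude: 36.3744, 92.2177.
Field (20°×10°, letters A–R): 36.3744/20 → 1 → B, 92.2177/10 → 9 → J; chars BJ.
Square (2°×1°, digits 0–9): 16.3744/2 → 8, 2.2177/1 → 2; chars 82.
Subsquare (5′×2.5′, letters a–x): 0.3744/0.0833333 → 4 → e, 0.2177/0.0416667 → 5 → f; chars ef.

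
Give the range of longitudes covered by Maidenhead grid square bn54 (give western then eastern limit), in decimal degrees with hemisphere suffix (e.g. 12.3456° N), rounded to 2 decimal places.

Field B=1, N=13: +1·20° lon, +13·10° lat → SW at lon -160°, lat 40°.
Square 5, 4: +5·2° lon, +4·1° lat → SW at lon -150°, lat 44°.
Cell spans 2° lon × 1° lat.
west 150.00° W, east 148.00° W.

150.00° W, 148.00° W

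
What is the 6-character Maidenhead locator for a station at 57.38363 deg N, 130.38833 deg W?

Shift to the Maidenhead origin (180°W, 90°S): lon 49.6117, lat 147.3836.
Field: lon ⌊49.6117/20⌋ = 2 → C; lat ⌊147.3836/10⌋ = 14 → O.
Square: lon ⌊9.6117/2⌋ = 4; lat ⌊7.3836/1⌋ = 7.
Subsquare: lon ⌊1.6117/0.0833333⌋ = 19 → t; lat ⌊0.3836/0.0416667⌋ = 9 → j.

CO47tj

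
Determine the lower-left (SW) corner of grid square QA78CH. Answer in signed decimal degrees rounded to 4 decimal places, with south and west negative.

Field Q=16, A=0: +16·20° lon, +0·10° lat → SW at lon 140°, lat -90°.
Square 7, 8: +7·2° lon, +8·1° lat → SW at lon 154°, lat -82°.
Subsquare c=2, h=7: +2·0.0833333° lon, +7·0.0416667° lat → SW at lon 154.167°, lat -81.7083°.
latitude -81.7083, longitude 154.1667.

-81.7083, 154.1667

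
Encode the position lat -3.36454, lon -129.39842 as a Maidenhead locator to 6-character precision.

CI56hp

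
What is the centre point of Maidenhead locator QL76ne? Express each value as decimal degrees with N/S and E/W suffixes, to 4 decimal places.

26.1875° N, 155.1250° E

Field Q=16, L=11: +16·20° lon, +11·10° lat → SW at lon 140°, lat 20°.
Square 7, 6: +7·2° lon, +6·1° lat → SW at lon 154°, lat 26°.
Subsquare n=13, e=4: +13·0.0833333° lon, +4·0.0416667° lat → SW at lon 155.083°, lat 26.1667°.
Cell spans 0.0833333° lon × 0.0416667° lat. Centre is SW corner plus half of each.
latitude 26.1875° N, longitude 155.1250° E.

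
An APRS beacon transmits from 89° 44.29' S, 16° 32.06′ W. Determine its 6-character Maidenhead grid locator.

Offset from 180°W / 90°S: lon 163.4657°, lat 0.2618°.
Field: 163.4657/20 → 8 → I, 0.2618/10 → 0 → A; chars IA.
Square: 3.4657/2 → 1, 0.2618/1 → 0; chars 10.
Subsquare: 1.4657/0.0833333 → 17 → r, 0.2618/0.0416667 → 6 → g; chars rg.

IA10rg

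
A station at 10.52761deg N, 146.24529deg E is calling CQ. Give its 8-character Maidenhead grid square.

QK30cm96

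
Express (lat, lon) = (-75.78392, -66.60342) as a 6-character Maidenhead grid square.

Offset from 180°W / 90°S: lon 113.3966°, lat 14.2161°.
Field (20°×10°, letters A–R): lon ⌊113.3966/20⌋ = 5 → F; lat ⌊14.2161/10⌋ = 1 → B.
Square (2°×1°, digits 0–9): lon ⌊13.3966/2⌋ = 6; lat ⌊4.2161/1⌋ = 4.
Subsquare (5′×2.5′, letters a–x): lon ⌊1.3966/0.0833333⌋ = 16 → q; lat ⌊0.2161/0.0416667⌋ = 5 → f.

FB64qf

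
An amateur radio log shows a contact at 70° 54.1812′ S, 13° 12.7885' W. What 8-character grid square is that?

IB39jc43

Shift to the Maidenhead origin (180°W, 90°S): lon 166.78686, lat 19.09698.
Field: lon ⌊166.78686/20⌋ = 8 → I; lat ⌊19.09698/10⌋ = 1 → B.
Square: lon ⌊6.78686/2⌋ = 3; lat ⌊9.09698/1⌋ = 9.
Subsquare: lon ⌊0.78686/0.0833333⌋ = 9 → j; lat ⌊0.09698/0.0416667⌋ = 2 → c.
Extended square: lon ⌊0.03686/0.00833333⌋ = 4; lat ⌊0.01365/0.00416667⌋ = 3.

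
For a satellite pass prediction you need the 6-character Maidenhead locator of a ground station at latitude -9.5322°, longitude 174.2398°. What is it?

RI70cl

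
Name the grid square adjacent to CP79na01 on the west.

CP79ma91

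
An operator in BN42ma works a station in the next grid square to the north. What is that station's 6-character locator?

Latitude subsquare a = 0; +1 → 1 = b.
The longitude characters are unchanged.

BN42mb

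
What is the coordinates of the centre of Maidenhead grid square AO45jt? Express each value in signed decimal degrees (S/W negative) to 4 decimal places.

55.8125, -171.2083

Field A=0, O=14: +0·20° lon, +14·10° lat → SW at lon -180°, lat 50°.
Square 4, 5: +4·2° lon, +5·1° lat → SW at lon -172°, lat 55°.
Subsquare j=9, t=19: +9·0.0833333° lon, +19·0.0416667° lat → SW at lon -171.25°, lat 55.7917°.
Cell spans 0.0833333° lon × 0.0416667° lat. Centre is SW corner plus half of each.
latitude 55.8125, longitude -171.2083.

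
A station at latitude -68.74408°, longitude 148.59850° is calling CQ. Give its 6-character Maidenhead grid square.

Offset from 180°W / 90°S: lon 328.5985°, lat 21.2559°.
Field (20°×10°, letters A–R): 328.5985/20 → 16 → Q, 21.2559/10 → 2 → C; chars QC.
Square (2°×1°, digits 0–9): 8.5985/2 → 4, 1.2559/1 → 1; chars 41.
Subsquare (5′×2.5′, letters a–x): 0.5985/0.0833333 → 7 → h, 0.2559/0.0416667 → 6 → g; chars hg.

QC41hg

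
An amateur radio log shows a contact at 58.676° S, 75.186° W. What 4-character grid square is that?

FD21

Shift to the Maidenhead origin (180°W, 90°S): lon 104.81, lat 31.32.
Field: lon ⌊104.81/20⌋ = 5 → F; lat ⌊31.32/10⌋ = 3 → D.
Square: lon ⌊4.81/2⌋ = 2; lat ⌊1.32/1⌋ = 1.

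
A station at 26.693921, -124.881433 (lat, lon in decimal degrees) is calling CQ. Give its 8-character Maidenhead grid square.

CL76nq46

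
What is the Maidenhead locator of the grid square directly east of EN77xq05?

EN77xq15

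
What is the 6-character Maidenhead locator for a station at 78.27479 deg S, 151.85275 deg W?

BB41br

Offset from 180°W / 90°S: lon 28.1473°, lat 11.7252°.
Field: lon ⌊28.1473/20⌋ = 1 → B; lat ⌊11.7252/10⌋ = 1 → B.
Square: lon ⌊8.1473/2⌋ = 4; lat ⌊1.7252/1⌋ = 1.
Subsquare: lon ⌊0.1473/0.0833333⌋ = 1 → b; lat ⌊0.7252/0.0416667⌋ = 17 → r.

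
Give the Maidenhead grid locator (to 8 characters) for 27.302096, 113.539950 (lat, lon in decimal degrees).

Shift to the Maidenhead origin (180°W, 90°S): lon 293.53995, lat 117.30210.
Field (20°×10°, letters A–R): lon ⌊293.53995/20⌋ = 14 → O; lat ⌊117.30210/10⌋ = 11 → L.
Square (2°×1°, digits 0–9): lon ⌊13.53995/2⌋ = 6; lat ⌊7.30210/1⌋ = 7.
Subsquare (5′×2.5′, letters a–x): lon ⌊1.53995/0.0833333⌋ = 18 → s; lat ⌊0.30210/0.0416667⌋ = 7 → h.
Extended square (30″×15″, digits 0–9): lon ⌊0.03995/0.00833333⌋ = 4; lat ⌊0.01043/0.00416667⌋ = 2.

OL67sh42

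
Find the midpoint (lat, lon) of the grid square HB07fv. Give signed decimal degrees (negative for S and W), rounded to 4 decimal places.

Field H=7, B=1: +7·20° lon, +1·10° lat → SW at lon -40°, lat -80°.
Square 0, 7: +0·2° lon, +7·1° lat → SW at lon -40°, lat -73°.
Subsquare f=5, v=21: +5·0.0833333° lon, +21·0.0416667° lat → SW at lon -39.5833°, lat -72.125°.
Cell spans 0.0833333° lon × 0.0416667° lat. Centre is SW corner plus half of each.
latitude -72.1042, longitude -39.5417.

-72.1042, -39.5417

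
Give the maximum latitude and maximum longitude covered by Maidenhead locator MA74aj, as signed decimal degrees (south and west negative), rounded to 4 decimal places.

-85.5833, 74.0833

Field M=12, A=0: +12·20° lon, +0·10° lat → SW at lon 60°, lat -90°.
Square 7, 4: +7·2° lon, +4·1° lat → SW at lon 74°, lat -86°.
Subsquare a=0, j=9: +0·0.0833333° lon, +9·0.0416667° lat → SW at lon 74°, lat -85.625°.
Cell spans 0.0833333° lon × 0.0416667° lat. NE corner is SW corner plus one full cell.
latitude -85.5833, longitude 74.0833.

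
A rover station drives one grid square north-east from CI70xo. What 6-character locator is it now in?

Longitude subsquare x = 23; +1 → 24, wraps to 0 = a, carry into square.
Longitude square 7; +1 → 8.
Latitude subsquare o = 14; +1 → 15 = p.

CI80ap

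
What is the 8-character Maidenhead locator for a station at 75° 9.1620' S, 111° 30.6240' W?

DB44fu83

Shift to the Maidenhead origin (180°W, 90°S): lon 68.48960, lat 14.84730.
Field: 68.48960/20 → 3 → D, 14.84730/10 → 1 → B; chars DB.
Square: 8.48960/2 → 4, 4.84730/1 → 4; chars 44.
Subsquare: 0.48960/0.0833333 → 5 → f, 0.84730/0.0416667 → 20 → u; chars fu.
Extended square: 0.07293/0.00833333 → 8, 0.01397/0.00416667 → 3; chars 83.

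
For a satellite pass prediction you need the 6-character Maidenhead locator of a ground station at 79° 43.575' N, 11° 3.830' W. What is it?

Offset from 180°W / 90°S: lon 168.9362°, lat 169.7262°.
Field: lon ⌊168.9362/20⌋ = 8 → I; lat ⌊169.7262/10⌋ = 16 → Q.
Square: lon ⌊8.9362/2⌋ = 4; lat ⌊9.7262/1⌋ = 9.
Subsquare: lon ⌊0.9362/0.0833333⌋ = 11 → l; lat ⌊0.7262/0.0416667⌋ = 17 → r.

IQ49lr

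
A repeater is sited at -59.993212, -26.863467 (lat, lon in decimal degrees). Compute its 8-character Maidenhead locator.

HD60na61

Offset from 180°W / 90°S: lon 153.13653°, lat 30.00679°.
Field: 153.13653/20 → 7 → H, 30.00679/10 → 3 → D; chars HD.
Square: 13.13653/2 → 6, 0.00679/1 → 0; chars 60.
Subsquare: 1.13653/0.0833333 → 13 → n, 0.00679/0.0416667 → 0 → a; chars na.
Extended square: 0.05320/0.00833333 → 6, 0.00679/0.00416667 → 1; chars 61.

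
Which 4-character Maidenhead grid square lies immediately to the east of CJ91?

Longitude square 9; +1 → 10, wraps to 0, carry into field.
Longitude field C = 2; +1 → 3 = D.
The latitude characters are unchanged.

DJ01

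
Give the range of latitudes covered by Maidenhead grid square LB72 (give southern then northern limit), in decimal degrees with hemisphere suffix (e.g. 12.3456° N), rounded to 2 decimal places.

78.00° S, 77.00° S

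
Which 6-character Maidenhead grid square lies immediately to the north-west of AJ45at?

AJ35xu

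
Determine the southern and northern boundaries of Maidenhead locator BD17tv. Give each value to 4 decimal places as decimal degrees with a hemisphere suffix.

52.1250° S, 52.0833° S

Field B=1, D=3: +1·20° lon, +3·10° lat → SW at lon -160°, lat -60°.
Square 1, 7: +1·2° lon, +7·1° lat → SW at lon -158°, lat -53°.
Subsquare t=19, v=21: +19·0.0833333° lon, +21·0.0416667° lat → SW at lon -156.417°, lat -52.125°.
Cell spans 0.0833333° lon × 0.0416667° lat.
south 52.1250° S, north 52.0833° S.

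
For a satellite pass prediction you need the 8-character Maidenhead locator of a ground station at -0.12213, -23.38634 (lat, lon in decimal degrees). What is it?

HI89hv30

Add 180° to longitude and 90° to latitude: 156.61366, 89.87787.
Field: lon ⌊156.61366/20⌋ = 7 → H; lat ⌊89.87787/10⌋ = 8 → I.
Square: lon ⌊16.61366/2⌋ = 8; lat ⌊9.87787/1⌋ = 9.
Subsquare: lon ⌊0.61366/0.0833333⌋ = 7 → h; lat ⌊0.87787/0.0416667⌋ = 21 → v.
Extended square: lon ⌊0.03033/0.00833333⌋ = 3; lat ⌊0.00287/0.00416667⌋ = 0.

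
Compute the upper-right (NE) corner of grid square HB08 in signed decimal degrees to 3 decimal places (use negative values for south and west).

Field H=7, B=1: +7·20° lon, +1·10° lat → SW at lon -40°, lat -80°.
Square 0, 8: +0·2° lon, +8·1° lat → SW at lon -40°, lat -72°.
Cell spans 2° lon × 1° lat. NE corner is SW corner plus one full cell.
latitude -71.000, longitude -38.000.

-71.000, -38.000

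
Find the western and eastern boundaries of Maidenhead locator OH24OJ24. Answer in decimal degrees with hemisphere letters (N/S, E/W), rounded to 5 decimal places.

105.18333° E, 105.19167° E

Field O=14, H=7: +14·20° lon, +7·10° lat → SW at lon 100°, lat -20°.
Square 2, 4: +2·2° lon, +4·1° lat → SW at lon 104°, lat -16°.
Subsquare o=14, j=9: +14·0.0833333° lon, +9·0.0416667° lat → SW at lon 105.167°, lat -15.625°.
Extended square 2, 4: +2·0.00833333° lon, +4·0.00416667° lat → SW at lon 105.183°, lat -15.6083°.
Cell spans 0.00833333° lon × 0.00416667° lat.
west 105.18333° E, east 105.19167° E.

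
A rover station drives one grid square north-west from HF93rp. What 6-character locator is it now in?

HF93qq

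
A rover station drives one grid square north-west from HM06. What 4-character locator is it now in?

GM97

Longitude square 0; −1 → -1, wraps to 9, carry into field.
Longitude field H = 7; −1 → 6 = G.
Latitude square 6; +1 → 7.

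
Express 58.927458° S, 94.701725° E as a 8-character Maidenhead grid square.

ND71ib47

Shift to the Maidenhead origin (180°W, 90°S): lon 274.70173, lat 31.07254.
Field: lon ⌊274.70173/20⌋ = 13 → N; lat ⌊31.07254/10⌋ = 3 → D.
Square: lon ⌊14.70173/2⌋ = 7; lat ⌊1.07254/1⌋ = 1.
Subsquare: lon ⌊0.70173/0.0833333⌋ = 8 → i; lat ⌊0.07254/0.0416667⌋ = 1 → b.
Extended square: lon ⌊0.03506/0.00833333⌋ = 4; lat ⌊0.03088/0.00416667⌋ = 7.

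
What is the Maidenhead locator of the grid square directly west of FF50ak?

FF40xk

Longitude subsquare a = 0; −1 → -1, wraps to 23 = x, carry into square.
Longitude square 5; −1 → 4.
The latitude characters are unchanged.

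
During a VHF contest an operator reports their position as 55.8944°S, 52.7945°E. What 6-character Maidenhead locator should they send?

LD64jc

Shift to the Maidenhead origin (180°W, 90°S): lon 232.7945, lat 34.1056.
Field: 232.7945/20 → 11 → L, 34.1056/10 → 3 → D; chars LD.
Square: 12.7945/2 → 6, 4.1056/1 → 4; chars 64.
Subsquare: 0.7945/0.0833333 → 9 → j, 0.1056/0.0416667 → 2 → c; chars jc.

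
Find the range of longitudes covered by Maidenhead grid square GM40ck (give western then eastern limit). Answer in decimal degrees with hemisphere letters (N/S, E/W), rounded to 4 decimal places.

Field G=6, M=12: +6·20° lon, +12·10° lat → SW at lon -60°, lat 30°.
Square 4, 0: +4·2° lon, +0·1° lat → SW at lon -52°, lat 30°.
Subsquare c=2, k=10: +2·0.0833333° lon, +10·0.0416667° lat → SW at lon -51.8333°, lat 30.4167°.
Cell spans 0.0833333° lon × 0.0416667° lat.
west 51.8333° W, east 51.7500° W.

51.8333° W, 51.7500° W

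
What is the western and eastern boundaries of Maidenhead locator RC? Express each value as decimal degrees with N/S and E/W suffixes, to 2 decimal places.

160.00° E, 180.00° E

Field R=17, C=2: +17·20° lon, +2·10° lat → SW at lon 160°, lat -70°.
Cell spans 20° lon × 10° lat.
west 160.00° E, east 180.00° E.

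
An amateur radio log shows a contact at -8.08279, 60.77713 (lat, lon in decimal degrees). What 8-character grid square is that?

Offset from 180°W / 90°S: lon 240.77713°, lat 81.91721°.
Field: 240.77713/20 → 12 → M, 81.91721/10 → 8 → I; chars MI.
Square: 0.77713/2 → 0, 1.91721/1 → 1; chars 01.
Subsquare: 0.77713/0.0833333 → 9 → j, 0.91721/0.0416667 → 22 → w; chars jw.
Extended square: 0.02713/0.00833333 → 3, 0.00054/0.00416667 → 0; chars 30.

MI01jw30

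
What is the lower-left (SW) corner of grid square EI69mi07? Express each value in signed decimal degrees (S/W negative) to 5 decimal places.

Field E=4, I=8: +4·20° lon, +8·10° lat → SW at lon -100°, lat -10°.
Square 6, 9: +6·2° lon, +9·1° lat → SW at lon -88°, lat -1°.
Subsquare m=12, i=8: +12·0.0833333° lon, +8·0.0416667° lat → SW at lon -87°, lat -0.666667°.
Extended square 0, 7: +0·0.00833333° lon, +7·0.00416667° lat → SW at lon -87°, lat -0.6375°.
latitude -0.63750, longitude -87.00000.

-0.63750, -87.00000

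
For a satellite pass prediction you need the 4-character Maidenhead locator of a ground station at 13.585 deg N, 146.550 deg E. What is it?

Offset from 180°W / 90°S: lon 326.55°, lat 103.59°.
Field: 326.55/20 → 16 → Q, 103.59/10 → 10 → K; chars QK.
Square: 6.55/2 → 3, 3.59/1 → 3; chars 33.

QK33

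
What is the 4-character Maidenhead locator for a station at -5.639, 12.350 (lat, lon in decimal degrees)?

JI64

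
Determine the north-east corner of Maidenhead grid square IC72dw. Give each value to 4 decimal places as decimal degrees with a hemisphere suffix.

67.0417° S, 5.6667° W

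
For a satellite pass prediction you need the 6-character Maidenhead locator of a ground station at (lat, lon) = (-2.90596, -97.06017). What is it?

Offset from 180°W / 90°S: lon 82.9398°, lat 87.0940°.
Field: lon ⌊82.9398/20⌋ = 4 → E; lat ⌊87.0940/10⌋ = 8 → I.
Square: lon ⌊2.9398/2⌋ = 1; lat ⌊7.0940/1⌋ = 7.
Subsquare: lon ⌊0.9398/0.0833333⌋ = 11 → l; lat ⌊0.0940/0.0416667⌋ = 2 → c.

EI17lc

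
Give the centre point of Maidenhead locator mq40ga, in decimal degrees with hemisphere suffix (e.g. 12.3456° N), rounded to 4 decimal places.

Field M=12, Q=16: +12·20° lon, +16·10° lat → SW at lon 60°, lat 70°.
Square 4, 0: +4·2° lon, +0·1° lat → SW at lon 68°, lat 70°.
Subsquare g=6, a=0: +6·0.0833333° lon, +0·0.0416667° lat → SW at lon 68.5°, lat 70°.
Cell spans 0.0833333° lon × 0.0416667° lat. Centre is SW corner plus half of each.
latitude 70.0208° N, longitude 68.5417° E.

70.0208° N, 68.5417° E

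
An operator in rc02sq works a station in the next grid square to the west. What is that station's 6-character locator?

Longitude subsquare s = 18; −1 → 17 = r.
The latitude characters are unchanged.

RC02rq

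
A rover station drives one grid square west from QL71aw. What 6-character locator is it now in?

QL61xw

Longitude subsquare a = 0; −1 → -1, wraps to 23 = x, carry into square.
Longitude square 7; −1 → 6.
The latitude characters are unchanged.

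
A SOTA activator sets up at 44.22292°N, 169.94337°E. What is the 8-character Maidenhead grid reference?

RN44xf33

Offset from 180°W / 90°S: lon 349.94337°, lat 134.22292°.
Field (20°×10°, letters A–R): lon ⌊349.94337/20⌋ = 17 → R; lat ⌊134.22292/10⌋ = 13 → N.
Square (2°×1°, digits 0–9): lon ⌊9.94337/2⌋ = 4; lat ⌊4.22292/1⌋ = 4.
Subsquare (5′×2.5′, letters a–x): lon ⌊1.94337/0.0833333⌋ = 23 → x; lat ⌊0.22292/0.0416667⌋ = 5 → f.
Extended square (30″×15″, digits 0–9): lon ⌊0.02670/0.00833333⌋ = 3; lat ⌊0.01459/0.00416667⌋ = 3.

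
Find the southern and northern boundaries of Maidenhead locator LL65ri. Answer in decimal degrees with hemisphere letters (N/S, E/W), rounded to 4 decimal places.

Field L=11, L=11: +11·20° lon, +11·10° lat → SW at lon 40°, lat 20°.
Square 6, 5: +6·2° lon, +5·1° lat → SW at lon 52°, lat 25°.
Subsquare r=17, i=8: +17·0.0833333° lon, +8·0.0416667° lat → SW at lon 53.4167°, lat 25.3333°.
Cell spans 0.0833333° lon × 0.0416667° lat.
south 25.3333° N, north 25.3750° N.

25.3333° N, 25.3750° N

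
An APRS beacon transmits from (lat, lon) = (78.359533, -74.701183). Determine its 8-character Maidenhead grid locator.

FQ28pi56

Shift to the Maidenhead origin (180°W, 90°S): lon 105.29882, lat 168.35953.
Field: lon ⌊105.29882/20⌋ = 5 → F; lat ⌊168.35953/10⌋ = 16 → Q.
Square: lon ⌊5.29882/2⌋ = 2; lat ⌊8.35953/1⌋ = 8.
Subsquare: lon ⌊1.29882/0.0833333⌋ = 15 → p; lat ⌊0.35953/0.0416667⌋ = 8 → i.
Extended square: lon ⌊0.04882/0.00833333⌋ = 5; lat ⌊0.02620/0.00416667⌋ = 6.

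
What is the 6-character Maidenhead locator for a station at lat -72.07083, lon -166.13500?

AB67ww

Offset from 180°W / 90°S: lon 13.8650°, lat 17.9292°.
Field: 13.8650/20 → 0 → A, 17.9292/10 → 1 → B; chars AB.
Square: 13.8650/2 → 6, 7.9292/1 → 7; chars 67.
Subsquare: 1.8650/0.0833333 → 22 → w, 0.9292/0.0416667 → 22 → w; chars ww.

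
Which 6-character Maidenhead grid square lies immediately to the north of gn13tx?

GN14ta

Latitude subsquare x = 23; +1 → 24, wraps to 0 = a, carry into square.
Latitude square 3; +1 → 4.
The longitude characters are unchanged.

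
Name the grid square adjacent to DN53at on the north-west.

DN43xu

Longitude subsquare a = 0; −1 → -1, wraps to 23 = x, carry into square.
Longitude square 5; −1 → 4.
Latitude subsquare t = 19; +1 → 20 = u.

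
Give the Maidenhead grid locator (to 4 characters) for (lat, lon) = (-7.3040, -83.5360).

EI82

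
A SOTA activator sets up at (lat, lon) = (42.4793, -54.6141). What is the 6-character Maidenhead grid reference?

Add 180° to longitude and 90° to latitude: 125.3859, 132.4793.
Field: lon ⌊125.3859/20⌋ = 6 → G; lat ⌊132.4793/10⌋ = 13 → N.
Square: lon ⌊5.3859/2⌋ = 2; lat ⌊2.4793/1⌋ = 2.
Subsquare: lon ⌊1.3859/0.0833333⌋ = 16 → q; lat ⌊0.4793/0.0416667⌋ = 11 → l.

GN22ql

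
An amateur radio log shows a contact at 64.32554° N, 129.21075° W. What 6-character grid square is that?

CP54jh

Offset from 180°W / 90°S: lon 50.7893°, lat 154.3255°.
Field (20°×10°, letters A–R): lon ⌊50.7893/20⌋ = 2 → C; lat ⌊154.3255/10⌋ = 15 → P.
Square (2°×1°, digits 0–9): lon ⌊10.7893/2⌋ = 5; lat ⌊4.3255/1⌋ = 4.
Subsquare (5′×2.5′, letters a–x): lon ⌊0.7893/0.0833333⌋ = 9 → j; lat ⌊0.3255/0.0416667⌋ = 7 → h.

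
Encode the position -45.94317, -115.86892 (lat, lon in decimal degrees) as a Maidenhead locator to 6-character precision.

DE24bb

Shift to the Maidenhead origin (180°W, 90°S): lon 64.1311, lat 44.0568.
Field: 64.1311/20 → 3 → D, 44.0568/10 → 4 → E; chars DE.
Square: 4.1311/2 → 2, 4.0568/1 → 4; chars 24.
Subsquare: 0.1311/0.0833333 → 1 → b, 0.0568/0.0416667 → 1 → b; chars bb.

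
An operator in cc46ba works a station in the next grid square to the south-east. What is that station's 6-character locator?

CC45cx

Longitude subsquare b = 1; +1 → 2 = c.
Latitude subsquare a = 0; −1 → -1, wraps to 23 = x, carry into square.
Latitude square 6; −1 → 5.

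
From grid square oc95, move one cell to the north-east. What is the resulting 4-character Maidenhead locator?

Longitude square 9; +1 → 10, wraps to 0, carry into field.
Longitude field O = 14; +1 → 15 = P.
Latitude square 5; +1 → 6.

PC06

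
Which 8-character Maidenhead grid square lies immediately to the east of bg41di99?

BG41ei09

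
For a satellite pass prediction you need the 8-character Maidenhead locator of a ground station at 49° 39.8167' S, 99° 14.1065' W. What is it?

EE00ji10

Shift to the Maidenhead origin (180°W, 90°S): lon 80.76489, lat 40.33639.
Field: lon ⌊80.76489/20⌋ = 4 → E; lat ⌊40.33639/10⌋ = 4 → E.
Square: lon ⌊0.76489/2⌋ = 0; lat ⌊0.33639/1⌋ = 0.
Subsquare: lon ⌊0.76489/0.0833333⌋ = 9 → j; lat ⌊0.33639/0.0416667⌋ = 8 → i.
Extended square: lon ⌊0.01489/0.00833333⌋ = 1; lat ⌊0.00305/0.00416667⌋ = 0.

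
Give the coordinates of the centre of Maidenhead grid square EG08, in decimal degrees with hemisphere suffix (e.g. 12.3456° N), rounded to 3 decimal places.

Field E=4, G=6: +4·20° lon, +6·10° lat → SW at lon -100°, lat -30°.
Square 0, 8: +0·2° lon, +8·1° lat → SW at lon -100°, lat -22°.
Cell spans 2° lon × 1° lat. Centre is SW corner plus half of each.
latitude 21.500° S, longitude 99.000° W.

21.500° S, 99.000° W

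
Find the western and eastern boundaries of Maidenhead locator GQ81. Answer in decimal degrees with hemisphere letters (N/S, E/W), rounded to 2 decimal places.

44.00° W, 42.00° W

Field G=6, Q=16: +6·20° lon, +16·10° lat → SW at lon -60°, lat 70°.
Square 8, 1: +8·2° lon, +1·1° lat → SW at lon -44°, lat 71°.
Cell spans 2° lon × 1° lat.
west 44.00° W, east 42.00° W.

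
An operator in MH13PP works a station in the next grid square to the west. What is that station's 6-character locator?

MH13op

Longitude subsquare p = 15; −1 → 14 = o.
The latitude characters are unchanged.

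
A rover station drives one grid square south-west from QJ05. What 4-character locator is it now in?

PJ94

Longitude square 0; −1 → -1, wraps to 9, carry into field.
Longitude field Q = 16; −1 → 15 = P.
Latitude square 5; −1 → 4.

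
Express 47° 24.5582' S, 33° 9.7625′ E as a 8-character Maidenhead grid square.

KE62no91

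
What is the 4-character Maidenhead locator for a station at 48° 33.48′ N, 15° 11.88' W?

Shift to the Maidenhead origin (180°W, 90°S): lon 164.80, lat 138.56.
Field: lon ⌊164.80/20⌋ = 8 → I; lat ⌊138.56/10⌋ = 13 → N.
Square: lon ⌊4.80/2⌋ = 2; lat ⌊8.56/1⌋ = 8.

IN28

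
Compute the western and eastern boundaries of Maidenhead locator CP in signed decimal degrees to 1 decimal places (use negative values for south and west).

-140.0, -120.0

Field C=2, P=15: +2·20° lon, +15·10° lat → SW at lon -140°, lat 60°.
Cell spans 20° lon × 10° lat.
west -140.0, east -120.0.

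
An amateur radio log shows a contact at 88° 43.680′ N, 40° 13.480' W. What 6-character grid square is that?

GR98vr

Shift to the Maidenhead origin (180°W, 90°S): lon 139.7753, lat 178.7280.
Field: lon ⌊139.7753/20⌋ = 6 → G; lat ⌊178.7280/10⌋ = 17 → R.
Square: lon ⌊19.7753/2⌋ = 9; lat ⌊8.7280/1⌋ = 8.
Subsquare: lon ⌊1.7753/0.0833333⌋ = 21 → v; lat ⌊0.7280/0.0416667⌋ = 17 → r.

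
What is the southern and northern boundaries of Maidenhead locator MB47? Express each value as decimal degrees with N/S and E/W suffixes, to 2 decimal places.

Field M=12, B=1: +12·20° lon, +1·10° lat → SW at lon 60°, lat -80°.
Square 4, 7: +4·2° lon, +7·1° lat → SW at lon 68°, lat -73°.
Cell spans 2° lon × 1° lat.
south 73.00° S, north 72.00° S.

73.00° S, 72.00° S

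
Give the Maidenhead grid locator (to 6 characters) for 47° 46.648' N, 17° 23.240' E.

JN87qs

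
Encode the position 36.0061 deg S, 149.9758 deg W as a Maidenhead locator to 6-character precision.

Offset from 180°W / 90°S: lon 30.0242°, lat 53.9939°.
Field (20°×10°, letters A–R): lon ⌊30.0242/20⌋ = 1 → B; lat ⌊53.9939/10⌋ = 5 → F.
Square (2°×1°, digits 0–9): lon ⌊10.0242/2⌋ = 5; lat ⌊3.9939/1⌋ = 3.
Subsquare (5′×2.5′, letters a–x): lon ⌊0.0242/0.0833333⌋ = 0 → a; lat ⌊0.9939/0.0416667⌋ = 23 → x.

BF53ax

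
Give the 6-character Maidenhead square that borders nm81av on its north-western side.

Longitude subsquare a = 0; −1 → -1, wraps to 23 = x, carry into square.
Longitude square 8; −1 → 7.
Latitude subsquare v = 21; +1 → 22 = w.

NM71xw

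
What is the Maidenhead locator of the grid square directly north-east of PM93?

Longitude square 9; +1 → 10, wraps to 0, carry into field.
Longitude field P = 15; +1 → 16 = Q.
Latitude square 3; +1 → 4.

QM04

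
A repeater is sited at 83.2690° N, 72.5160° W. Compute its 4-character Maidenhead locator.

FR33

Offset from 180°W / 90°S: lon 107.48°, lat 173.27°.
Field: 107.48/20 → 5 → F, 173.27/10 → 17 → R; chars FR.
Square: 7.48/2 → 3, 3.27/1 → 3; chars 33.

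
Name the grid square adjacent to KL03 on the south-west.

JL92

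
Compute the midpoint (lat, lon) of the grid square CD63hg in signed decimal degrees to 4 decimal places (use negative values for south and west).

-56.7292, -127.3750

Field C=2, D=3: +2·20° lon, +3·10° lat → SW at lon -140°, lat -60°.
Square 6, 3: +6·2° lon, +3·1° lat → SW at lon -128°, lat -57°.
Subsquare h=7, g=6: +7·0.0833333° lon, +6·0.0416667° lat → SW at lon -127.417°, lat -56.75°.
Cell spans 0.0833333° lon × 0.0416667° lat. Centre is SW corner plus half of each.
latitude -56.7292, longitude -127.3750.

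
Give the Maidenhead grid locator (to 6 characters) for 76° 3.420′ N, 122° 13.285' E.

PQ16cb

Shift to the Maidenhead origin (180°W, 90°S): lon 302.2214, lat 166.0570.
Field (20°×10°, letters A–R): 302.2214/20 → 15 → P, 166.0570/10 → 16 → Q; chars PQ.
Square (2°×1°, digits 0–9): 2.2214/2 → 1, 6.0570/1 → 6; chars 16.
Subsquare (5′×2.5′, letters a–x): 0.2214/0.0833333 → 2 → c, 0.0570/0.0416667 → 1 → b; chars cb.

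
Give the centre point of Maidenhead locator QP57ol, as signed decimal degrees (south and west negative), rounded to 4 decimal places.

67.4792, 151.2083

Field Q=16, P=15: +16·20° lon, +15·10° lat → SW at lon 140°, lat 60°.
Square 5, 7: +5·2° lon, +7·1° lat → SW at lon 150°, lat 67°.
Subsquare o=14, l=11: +14·0.0833333° lon, +11·0.0416667° lat → SW at lon 151.167°, lat 67.4583°.
Cell spans 0.0833333° lon × 0.0416667° lat. Centre is SW corner plus half of each.
latitude 67.4792, longitude 151.2083.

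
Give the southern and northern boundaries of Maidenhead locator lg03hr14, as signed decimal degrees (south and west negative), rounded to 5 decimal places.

Field L=11, G=6: +11·20° lon, +6·10° lat → SW at lon 40°, lat -30°.
Square 0, 3: +0·2° lon, +3·1° lat → SW at lon 40°, lat -27°.
Subsquare h=7, r=17: +7·0.0833333° lon, +17·0.0416667° lat → SW at lon 40.5833°, lat -26.2917°.
Extended square 1, 4: +1·0.00833333° lon, +4·0.00416667° lat → SW at lon 40.5917°, lat -26.275°.
Cell spans 0.00833333° lon × 0.00416667° lat.
south -26.27500, north -26.27083.

-26.27500, -26.27083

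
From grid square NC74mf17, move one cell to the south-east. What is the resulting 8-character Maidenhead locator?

NC74mf26

Longitude extended square 1; +1 → 2.
Latitude extended square 7; −1 → 6.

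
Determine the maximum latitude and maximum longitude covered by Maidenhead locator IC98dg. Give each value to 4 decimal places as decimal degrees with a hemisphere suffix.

61.7083° S, 1.6667° W

Field I=8, C=2: +8·20° lon, +2·10° lat → SW at lon -20°, lat -70°.
Square 9, 8: +9·2° lon, +8·1° lat → SW at lon -2°, lat -62°.
Subsquare d=3, g=6: +3·0.0833333° lon, +6·0.0416667° lat → SW at lon -1.75°, lat -61.75°.
Cell spans 0.0833333° lon × 0.0416667° lat. NE corner is SW corner plus one full cell.
latitude 61.7083° S, longitude 1.6667° W.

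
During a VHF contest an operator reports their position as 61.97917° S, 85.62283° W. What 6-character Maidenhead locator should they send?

Shift to the Maidenhead origin (180°W, 90°S): lon 94.3772, lat 28.0208.
Field: lon ⌊94.3772/20⌋ = 4 → E; lat ⌊28.0208/10⌋ = 2 → C.
Square: lon ⌊14.3772/2⌋ = 7; lat ⌊8.0208/1⌋ = 8.
Subsquare: lon ⌊0.3772/0.0833333⌋ = 4 → e; lat ⌊0.0208/0.0416667⌋ = 0 → a.

EC78ea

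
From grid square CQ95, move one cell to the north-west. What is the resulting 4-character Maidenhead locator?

CQ86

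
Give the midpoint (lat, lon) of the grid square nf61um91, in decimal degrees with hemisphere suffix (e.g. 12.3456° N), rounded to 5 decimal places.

Field N=13, F=5: +13·20° lon, +5·10° lat → SW at lon 80°, lat -40°.
Square 6, 1: +6·2° lon, +1·1° lat → SW at lon 92°, lat -39°.
Subsquare u=20, m=12: +20·0.0833333° lon, +12·0.0416667° lat → SW at lon 93.6667°, lat -38.5°.
Extended square 9, 1: +9·0.00833333° lon, +1·0.00416667° lat → SW at lon 93.7417°, lat -38.4958°.
Cell spans 0.00833333° lon × 0.00416667° lat. Centre is SW corner plus half of each.
latitude 38.49375° S, longitude 93.74583° E.

38.49375° S, 93.74583° E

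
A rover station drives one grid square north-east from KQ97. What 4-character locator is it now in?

LQ08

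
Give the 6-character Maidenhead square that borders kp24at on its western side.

Longitude subsquare a = 0; −1 → -1, wraps to 23 = x, carry into square.
Longitude square 2; −1 → 1.
The latitude characters are unchanged.

KP14xt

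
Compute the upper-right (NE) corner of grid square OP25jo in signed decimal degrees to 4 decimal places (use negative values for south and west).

65.6250, 104.8333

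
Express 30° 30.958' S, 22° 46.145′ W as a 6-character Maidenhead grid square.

Shift to the Maidenhead origin (180°W, 90°S): lon 157.2309, lat 59.4840.
Field (20°×10°, letters A–R): 157.2309/20 → 7 → H, 59.4840/10 → 5 → F; chars HF.
Square (2°×1°, digits 0–9): 17.2309/2 → 8, 9.4840/1 → 9; chars 89.
Subsquare (5′×2.5′, letters a–x): 1.2309/0.0833333 → 14 → o, 0.4840/0.0416667 → 11 → l; chars ol.

HF89ol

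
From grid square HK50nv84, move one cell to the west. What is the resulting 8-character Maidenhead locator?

Longitude extended square 8; −1 → 7.
The latitude characters are unchanged.

HK50nv74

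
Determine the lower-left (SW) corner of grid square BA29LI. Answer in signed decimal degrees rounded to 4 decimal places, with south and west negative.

-80.6667, -155.0833

Field B=1, A=0: +1·20° lon, +0·10° lat → SW at lon -160°, lat -90°.
Square 2, 9: +2·2° lon, +9·1° lat → SW at lon -156°, lat -81°.
Subsquare l=11, i=8: +11·0.0833333° lon, +8·0.0416667° lat → SW at lon -155.083°, lat -80.6667°.
latitude -80.6667, longitude -155.0833.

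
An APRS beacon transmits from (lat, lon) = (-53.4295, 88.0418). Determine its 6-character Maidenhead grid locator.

ND46an

Offset from 180°W / 90°S: lon 268.0418°, lat 36.5705°.
Field (20°×10°, letters A–R): 268.0418/20 → 13 → N, 36.5705/10 → 3 → D; chars ND.
Square (2°×1°, digits 0–9): 8.0418/2 → 4, 6.5705/1 → 6; chars 46.
Subsquare (5′×2.5′, letters a–x): 0.0418/0.0833333 → 0 → a, 0.5705/0.0416667 → 13 → n; chars an.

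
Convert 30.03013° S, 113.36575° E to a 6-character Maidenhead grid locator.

OF69qx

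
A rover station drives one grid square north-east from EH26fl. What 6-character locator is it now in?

EH26gm

Longitude subsquare f = 5; +1 → 6 = g.
Latitude subsquare l = 11; +1 → 12 = m.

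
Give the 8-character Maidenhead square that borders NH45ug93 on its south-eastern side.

Longitude extended square 9; +1 → 10, wraps to 0, carry into subsquare.
Longitude subsquare u = 20; +1 → 21 = v.
Latitude extended square 3; −1 → 2.

NH45vg02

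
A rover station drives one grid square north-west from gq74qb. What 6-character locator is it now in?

GQ74pc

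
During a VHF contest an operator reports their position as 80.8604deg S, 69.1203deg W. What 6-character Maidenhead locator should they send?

Offset from 180°W / 90°S: lon 110.8797°, lat 9.1396°.
Field: 110.8797/20 → 5 → F, 9.1396/10 → 0 → A; chars FA.
Square: 10.8797/2 → 5, 9.1396/1 → 9; chars 59.
Subsquare: 0.8797/0.0833333 → 10 → k, 0.1396/0.0416667 → 3 → d; chars kd.

FA59kd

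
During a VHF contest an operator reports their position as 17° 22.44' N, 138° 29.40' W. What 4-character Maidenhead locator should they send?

Shift to the Maidenhead origin (180°W, 90°S): lon 41.51, lat 107.37.
Field: 41.51/20 → 2 → C, 107.37/10 → 10 → K; chars CK.
Square: 1.51/2 → 0, 7.37/1 → 7; chars 07.

CK07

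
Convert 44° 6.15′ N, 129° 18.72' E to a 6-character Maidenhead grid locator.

Add 180° to longitude and 90° to latitude: 309.3120, 134.1025.
Field (20°×10°, letters A–R): lon ⌊309.3120/20⌋ = 15 → P; lat ⌊134.1025/10⌋ = 13 → N.
Square (2°×1°, digits 0–9): lon ⌊9.3120/2⌋ = 4; lat ⌊4.1025/1⌋ = 4.
Subsquare (5′×2.5′, letters a–x): lon ⌊1.3120/0.0833333⌋ = 15 → p; lat ⌊0.1025/0.0416667⌋ = 2 → c.

PN44pc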